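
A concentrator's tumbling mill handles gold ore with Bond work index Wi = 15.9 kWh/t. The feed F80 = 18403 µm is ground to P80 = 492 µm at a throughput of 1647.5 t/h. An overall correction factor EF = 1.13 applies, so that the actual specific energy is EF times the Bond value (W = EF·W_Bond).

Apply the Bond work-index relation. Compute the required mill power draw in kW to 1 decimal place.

P = 11163.0 kW

Bond:  W = 10 Wi (1/√P − 1/√F)
W = 10·15.9·(1/√492 − 1/√18403) = 10·15.9·(0.037712) = 5.9962 kWh/t
Corrected W = EF·W_Bond = 1.13·5.9962 = 6.7757 kWh/t
P = W·T = 6.7757·1647.5 = 11163.0 kW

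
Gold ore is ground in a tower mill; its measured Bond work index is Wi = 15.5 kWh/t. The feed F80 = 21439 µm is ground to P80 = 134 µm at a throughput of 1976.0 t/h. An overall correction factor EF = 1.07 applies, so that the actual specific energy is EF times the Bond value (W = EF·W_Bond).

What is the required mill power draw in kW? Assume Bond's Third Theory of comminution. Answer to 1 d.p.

P = 26072.5 kW

W = 10·Wi·[P80^(−½) − F80^(−½)]
W = 10·15.5·(1/√134 − 1/√21439) = 10·15.5·(0.079557) = 12.3314 kWh/t
Corrected W = EF·W_Bond = 1.07·12.3314 = 13.1946 kWh/t
Mill draw = 13.1946 × 1976.0 = 26072.5 kW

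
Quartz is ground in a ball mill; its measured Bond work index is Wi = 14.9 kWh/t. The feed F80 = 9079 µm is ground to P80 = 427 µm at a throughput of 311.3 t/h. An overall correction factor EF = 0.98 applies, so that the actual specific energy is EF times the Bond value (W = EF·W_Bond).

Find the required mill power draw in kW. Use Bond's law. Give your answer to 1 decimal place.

P = 1722.7 kW

Bond:  W = 10 Wi (1/√P − 1/√F)
W = 10·14.9·(1/√427 − 1/√9079) = 10·14.9·(0.037898) = 5.6469 kWh/t
W_actual = 0.98 × 5.6469 = 5.5339 kWh/t
P = W·T = 5.5339·311.3 = 1722.7 kW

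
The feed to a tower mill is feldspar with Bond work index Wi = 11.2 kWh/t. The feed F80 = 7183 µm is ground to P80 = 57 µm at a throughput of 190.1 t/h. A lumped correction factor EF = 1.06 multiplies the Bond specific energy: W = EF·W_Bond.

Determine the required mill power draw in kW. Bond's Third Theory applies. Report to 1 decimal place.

W = 10 Wi (P80^-0.5 − F80^-0.5)
W = 10·11.2·(1/√57 − 1/√7183) = 10·11.2·(0.120654) = 13.5133 kWh/t
With EF = 1.06: W = 13.5133·1.06 = 14.3241 kWh/t
Mill draw = 14.3241 × 190.1 = 2723.0 kW

P = 2723.0 kW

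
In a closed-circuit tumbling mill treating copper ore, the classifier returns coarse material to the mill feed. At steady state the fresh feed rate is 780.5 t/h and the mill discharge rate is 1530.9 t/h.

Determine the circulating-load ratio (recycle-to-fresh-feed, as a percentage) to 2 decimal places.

Steady state: M = F + R.
R = M − F = 1530.9 − 780.5 = 750.4 t/h
CL = 100·R/F = 100·750.4/780.5 = 96.14 %

CL = 96.14 %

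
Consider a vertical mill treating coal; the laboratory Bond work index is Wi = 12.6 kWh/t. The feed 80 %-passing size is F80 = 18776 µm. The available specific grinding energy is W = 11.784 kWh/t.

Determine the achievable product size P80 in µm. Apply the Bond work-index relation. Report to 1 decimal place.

Bond: W = 10·Wi·(1/√P80 − 1/√F80)
⇒ 1/√P80 = W/(10 Wi) + 1/√F80
  = 11.7840/(10·12.6) + 1/√18776 = 0.093524 + 0.007298 = 0.100822
P80 = (1/0.100822)² = 9.9185² = 98.38 µm

P80 = 98.4 µm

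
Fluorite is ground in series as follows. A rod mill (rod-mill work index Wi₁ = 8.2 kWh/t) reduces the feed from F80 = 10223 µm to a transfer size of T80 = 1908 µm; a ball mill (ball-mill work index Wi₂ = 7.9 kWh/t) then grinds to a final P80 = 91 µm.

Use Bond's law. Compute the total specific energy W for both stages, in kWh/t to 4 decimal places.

Bond: W = 10·Wi·(1/√P80 − 1/√F80)
Stage 1 (10223→1908 µm, Wi₁=8.2): W₁ = 10·8.2·(0.022893 − 0.009890) = 1.0663 kWh/t
Stage 2 (1908→91 µm, Wi₂=7.9): W₂ = 10·7.9·(0.104828 − 0.022893) = 6.4729 kWh/t
W = W₁ + W₂ = 1.0663 + 6.4729 = 7.5391 kWh/t

W = 7.5391 kWh/t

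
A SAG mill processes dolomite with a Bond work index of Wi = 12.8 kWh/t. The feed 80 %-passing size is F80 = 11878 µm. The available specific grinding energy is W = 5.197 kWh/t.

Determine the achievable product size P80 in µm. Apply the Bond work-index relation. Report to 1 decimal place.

P80 = 403.6 µm

W = 10·Wi·[P80^(−½) − F80^(−½)]
⇒ 1/√P80 = W/(10·Wi) + 1/√F80
  = 5.1970/(10·12.8) + 1/√11878 = 0.040602 + 0.009175 = 0.049777
P80 = (1/0.049777)² = 20.0896² = 403.59 µm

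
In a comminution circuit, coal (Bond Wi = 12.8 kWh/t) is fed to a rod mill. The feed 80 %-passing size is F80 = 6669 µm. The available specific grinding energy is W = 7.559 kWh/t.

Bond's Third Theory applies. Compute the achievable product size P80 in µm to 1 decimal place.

W = 10 Wi (1/√P80 − 1/√F80)  [Bond]
1/√P80 = 1/√F80 + W/(10·Wi)
  = 7.5590/(10·12.8) + 1/√6669 = 0.059055 + 0.012245 = 0.071300
P80 = (1/0.071300)² = 14.0252² = 196.71 µm

P80 = 196.7 µm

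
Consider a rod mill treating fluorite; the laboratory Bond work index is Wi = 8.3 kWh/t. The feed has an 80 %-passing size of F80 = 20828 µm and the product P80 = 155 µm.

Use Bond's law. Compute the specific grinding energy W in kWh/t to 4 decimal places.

W = 6.0916 kWh/t

W = 10 Wi (1/√P80 − 1/√F80)  [Bond]
1/√155 = 0.080322;  1/√20828 = 0.006929
W = 10·8.3·(0.080322 − 0.006929) = 6.0916 kWh/t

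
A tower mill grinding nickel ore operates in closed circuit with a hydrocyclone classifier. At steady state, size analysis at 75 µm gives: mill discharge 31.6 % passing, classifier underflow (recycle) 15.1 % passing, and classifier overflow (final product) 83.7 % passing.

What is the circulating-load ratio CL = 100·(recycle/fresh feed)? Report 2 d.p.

CL = 315.76 %

Two-product formula at 75 µm:
(1+r)d = ru + o → r = (o−d)/(d−u)
r = (83.7 − 31.6)/(31.6 − 15.1) = 52.1/16.5 = 3.1576
CL = 100·r = 315.76 %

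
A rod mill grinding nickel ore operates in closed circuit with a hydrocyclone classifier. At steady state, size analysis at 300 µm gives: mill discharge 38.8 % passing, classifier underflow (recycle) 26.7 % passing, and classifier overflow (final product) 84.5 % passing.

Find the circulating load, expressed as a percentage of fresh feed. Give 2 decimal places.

CL = 377.69 %

Balance %-passing 300 µm (r = R/F):
d + r·d = r·u + o → r(d−u) = o−d
r = (84.5 − 38.8)/(38.8 − 26.7) = 45.7/12.1 = 3.7769
CL = 100·r = 377.69 %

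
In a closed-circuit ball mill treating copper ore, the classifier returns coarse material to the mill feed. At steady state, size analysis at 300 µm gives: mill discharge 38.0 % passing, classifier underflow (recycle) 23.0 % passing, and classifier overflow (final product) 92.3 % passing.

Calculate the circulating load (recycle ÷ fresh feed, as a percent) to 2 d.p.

Balance %-passing 300 µm (r = R/F):
(1+r)d = ru + o → r = (o−d)/(d−u)
r = (92.3 − 38.0)/(38.0 − 23.0) = 54.3/15.0 = 3.6200
CL = 100·r = 362.00 %

CL = 362.00 %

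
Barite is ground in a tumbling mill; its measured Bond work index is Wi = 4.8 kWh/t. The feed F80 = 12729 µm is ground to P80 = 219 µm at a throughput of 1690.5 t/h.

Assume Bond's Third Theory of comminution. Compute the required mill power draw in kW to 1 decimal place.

P = 4764.0 kW

W = 10·Wi·(P80^(-½) − F80^(-½))
W = 10·4.8·(1/√219 − 1/√12729) = 10·4.8·(0.058710) = 2.8181 kWh/t
P_mill = W·ṁ = 2.8181·1690.5 = 4764.0 kW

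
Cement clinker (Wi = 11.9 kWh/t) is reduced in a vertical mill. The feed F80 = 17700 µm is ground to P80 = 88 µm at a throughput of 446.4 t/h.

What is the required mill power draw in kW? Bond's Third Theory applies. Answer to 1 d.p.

P = 5263.5 kW

W = 10 Wi (P80^-0.5 − F80^-0.5)
W = 10·11.9·(1/√88 − 1/√17700) = 10·11.9·(0.099084) = 11.7910 kWh/t
Power = W × throughput = 11.7910 kWh/t × 446.4 t/h = 5263.5 kW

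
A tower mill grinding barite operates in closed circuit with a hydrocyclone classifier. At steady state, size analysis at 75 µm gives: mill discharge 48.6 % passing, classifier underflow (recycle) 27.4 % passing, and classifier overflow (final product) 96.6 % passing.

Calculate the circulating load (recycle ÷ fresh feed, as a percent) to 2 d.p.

CL = 226.42 %

Balance %-passing 75 µm (r = R/F):
(1+r)d = ru + o → r = (o−d)/(d−u)
r = (96.6 − 48.6)/(48.6 − 27.4) = 48.0/21.2 = 2.2642
CL = 100·r = 226.42 %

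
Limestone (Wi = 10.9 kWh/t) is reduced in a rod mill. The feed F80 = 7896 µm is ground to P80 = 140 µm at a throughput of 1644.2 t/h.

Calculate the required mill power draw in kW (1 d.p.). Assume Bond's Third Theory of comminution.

P = 13129.8 kW

W = 10 Wi / √P80 − 10 Wi / √F80
W = 10·10.9·(1/√140 − 1/√7896) = 10·10.9·(0.073262) = 7.9855 kWh/t
P_mill = W·ṁ = 7.9855·1644.2 = 13129.8 kW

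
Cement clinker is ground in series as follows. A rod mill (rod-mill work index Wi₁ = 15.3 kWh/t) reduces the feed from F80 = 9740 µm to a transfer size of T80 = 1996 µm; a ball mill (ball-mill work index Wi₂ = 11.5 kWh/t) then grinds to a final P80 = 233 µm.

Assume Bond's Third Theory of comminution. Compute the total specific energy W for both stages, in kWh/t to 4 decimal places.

Bond: W = 10·Wi·(1/√P80 − 1/√F80)
Stage 1 (9740→1996 µm, Wi₁=15.3): W₁ = 10·15.3·(0.022383 − 0.010133) = 1.8743 kWh/t
Stage 2 (1996→233 µm, Wi₂=11.5): W₂ = 10·11.5·(0.065512 − 0.022383) = 4.9598 kWh/t
W = W₁ + W₂ = 1.8743 + 4.9598 = 6.8342 kWh/t

W = 6.8342 kWh/t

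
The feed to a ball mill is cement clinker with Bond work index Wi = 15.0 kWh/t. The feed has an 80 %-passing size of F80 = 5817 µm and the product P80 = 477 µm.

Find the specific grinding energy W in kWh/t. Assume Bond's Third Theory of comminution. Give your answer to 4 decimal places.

Bond:  W = 10 Wi (1/√P − 1/√F)
1/√477 = 0.045787;  1/√5817 = 0.013111
W = 10·15.0·(0.045787 − 0.013111) = 4.9013 kWh/t

W = 4.9013 kWh/t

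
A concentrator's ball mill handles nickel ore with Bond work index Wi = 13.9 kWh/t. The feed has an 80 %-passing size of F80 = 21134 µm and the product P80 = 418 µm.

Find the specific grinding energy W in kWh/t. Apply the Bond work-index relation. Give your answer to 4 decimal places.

W = 5.8426 kWh/t

W_Bond = 10·Wi·(1/√P₈₀ − 1/√F₈₀)
1/√418 = 0.048912;  1/√21134 = 0.006879
W = 10·13.9·(0.048912 − 0.006879) = 5.8426 kWh/t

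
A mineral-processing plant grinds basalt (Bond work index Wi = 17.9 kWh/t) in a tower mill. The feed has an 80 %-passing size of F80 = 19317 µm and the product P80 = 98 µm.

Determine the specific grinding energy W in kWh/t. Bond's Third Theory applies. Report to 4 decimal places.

W = 16.7938 kWh/t

W = 10·Wi·[P80^(−½) − F80^(−½)]
1/√98 = 0.101015;  1/√19317 = 0.007195
W = 10·17.9·(0.101015 − 0.007195) = 16.7938 kWh/t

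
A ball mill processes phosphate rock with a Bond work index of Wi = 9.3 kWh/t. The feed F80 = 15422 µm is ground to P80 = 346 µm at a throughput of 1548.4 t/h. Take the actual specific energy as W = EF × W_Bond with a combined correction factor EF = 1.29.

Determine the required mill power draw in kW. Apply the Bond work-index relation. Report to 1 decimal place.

P = 8490.8 kW

W = 10 Wi (P80^-0.5 − F80^-0.5)
W = 10·9.3·(1/√346 − 1/√15422) = 10·9.3·(0.045708) = 4.2508 kWh/t
Corrected W = EF·W_Bond = 1.29·4.2508 = 5.4836 kWh/t
P = W·T = 5.4836·1548.4 = 8490.8 kW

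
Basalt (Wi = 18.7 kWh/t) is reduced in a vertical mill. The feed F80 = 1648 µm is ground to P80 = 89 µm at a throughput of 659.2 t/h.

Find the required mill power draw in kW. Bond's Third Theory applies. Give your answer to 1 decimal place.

P = 10030.1 kW

W_Bond = 10·Wi·(1/√P₈₀ − 1/√F₈₀)
W = 10·18.7·(1/√89 − 1/√1648) = 10·18.7·(0.081367) = 15.2155 kWh/t
P_mill = W·ṁ = 15.2155·659.2 = 10030.1 kW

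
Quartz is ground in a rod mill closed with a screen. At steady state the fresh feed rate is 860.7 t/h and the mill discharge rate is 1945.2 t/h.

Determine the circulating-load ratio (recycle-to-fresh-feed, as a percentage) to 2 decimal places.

CL = 126.00 %

Discharge = new feed + return, hence
R = M − F = 1945.2 − 860.7 = 1084.5 t/h
CL = 100·R/F = 100·1084.5/860.7 = 126.00 %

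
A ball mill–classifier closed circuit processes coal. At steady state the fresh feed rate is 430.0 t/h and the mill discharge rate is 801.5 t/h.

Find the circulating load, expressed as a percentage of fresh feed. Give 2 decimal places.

CL = 86.40 %

Steady state: M = F + R.
R = M − F = 801.5 − 430.0 = 371.5 t/h
CL = 100·R/F = 100·371.5/430.0 = 86.40 %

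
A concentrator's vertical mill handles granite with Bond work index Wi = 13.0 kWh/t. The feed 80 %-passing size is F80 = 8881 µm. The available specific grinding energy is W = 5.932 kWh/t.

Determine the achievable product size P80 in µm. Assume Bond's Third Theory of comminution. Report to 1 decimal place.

P80 = 316.1 µm

W = 10 Wi (P80^-0.5 − F80^-0.5)
⇒ 1/√P80 = W/(10·Wi) + 1/√F80
  = 5.9320/(10·13.0) + 1/√8881 = 0.045631 + 0.010611 = 0.056242
P80 = (1/0.056242)² = 17.7803² = 316.14 µm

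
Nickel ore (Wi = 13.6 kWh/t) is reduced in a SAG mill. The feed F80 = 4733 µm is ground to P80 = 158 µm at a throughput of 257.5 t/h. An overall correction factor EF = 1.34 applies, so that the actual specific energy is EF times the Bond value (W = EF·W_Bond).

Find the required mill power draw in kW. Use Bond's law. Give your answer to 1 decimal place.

W = 10 Wi (P80^-0.5 − F80^-0.5)
W = 10·13.6·(1/√158 − 1/√4733) = 10·13.6·(0.065020) = 8.8427 kWh/t
W_actual = 1.34 × 8.8427 = 11.8493 kWh/t
Mill draw = 11.8493 × 257.5 = 3051.2 kW

P = 3051.2 kW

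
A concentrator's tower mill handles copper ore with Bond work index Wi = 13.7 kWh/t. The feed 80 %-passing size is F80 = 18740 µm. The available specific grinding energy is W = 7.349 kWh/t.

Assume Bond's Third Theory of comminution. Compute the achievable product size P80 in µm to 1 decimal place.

W = 10·Wi·(P80^(-½) − F80^(-½))
⇒ 1/√P80 = W/(10·Wi) + 1/√F80
  = 7.3490/(10·13.7) + 1/√18740 = 0.053642 + 0.007305 = 0.060947
P80 = (1/0.060947)² = 16.4076² = 269.21 µm

P80 = 269.2 µm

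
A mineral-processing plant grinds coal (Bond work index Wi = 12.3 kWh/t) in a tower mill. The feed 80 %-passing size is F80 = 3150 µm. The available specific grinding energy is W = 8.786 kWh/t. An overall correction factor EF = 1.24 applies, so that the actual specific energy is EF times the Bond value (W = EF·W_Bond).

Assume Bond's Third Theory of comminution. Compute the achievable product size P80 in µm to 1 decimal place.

P80 = 175.8 µm

W = 10 Wi (1/√P80 − 1/√F80)  [Bond]
W_Bond = W / EF = 8.786 / 1.24 = 7.0855 kWh/t
1/√P80 = 1/√F80 + W_Bond/(10·Wi)
  = 7.0855/(10·12.3) + 1/√3150 = 0.057606 + 0.017817 = 0.075423
P80 = (1/0.075423)² = 13.2586² = 175.79 µm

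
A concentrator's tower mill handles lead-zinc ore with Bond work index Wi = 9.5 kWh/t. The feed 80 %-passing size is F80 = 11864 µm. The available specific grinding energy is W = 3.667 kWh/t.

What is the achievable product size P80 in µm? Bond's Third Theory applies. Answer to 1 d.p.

P80 = 438.0 µm

W = 10·Wi·[P80^(−½) − F80^(−½)]
⇒ 1/√P80 = W/(10·Wi) + 1/√F80
  = 3.6670/(10·9.5) + 1/√11864 = 0.038600 + 0.009181 = 0.047781
P80 = (1/0.047781)² = 20.9289² = 438.02 µm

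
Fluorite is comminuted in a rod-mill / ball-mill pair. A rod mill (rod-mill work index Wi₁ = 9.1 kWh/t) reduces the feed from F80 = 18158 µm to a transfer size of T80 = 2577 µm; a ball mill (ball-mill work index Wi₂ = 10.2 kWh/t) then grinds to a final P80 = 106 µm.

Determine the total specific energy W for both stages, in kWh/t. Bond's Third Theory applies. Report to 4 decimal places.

W = 9.0151 kWh/t

Bond:  W = 10 Wi (1/√P − 1/√F)
Stage 1 (18158→2577 µm, Wi₁=9.1): W₁ = 10·9.1·(0.019699 − 0.007421) = 1.1173 kWh/t
Stage 2 (2577→106 µm, Wi₂=10.2): W₂ = 10·10.2·(0.097129 − 0.019699) = 7.8978 kWh/t
W = W₁ + W₂ = 1.1173 + 7.8978 = 9.0151 kWh/t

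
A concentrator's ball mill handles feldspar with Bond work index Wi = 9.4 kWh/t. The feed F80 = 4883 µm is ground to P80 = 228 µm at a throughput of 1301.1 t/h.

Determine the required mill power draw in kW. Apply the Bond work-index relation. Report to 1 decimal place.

W = 10 Wi / √P80 − 10 Wi / √F80
W = 10·9.4·(1/√228 − 1/√4883) = 10·9.4·(0.051916) = 4.8801 kWh/t
P = W·T = 4.8801·1301.1 = 6349.5 kW

P = 6349.5 kW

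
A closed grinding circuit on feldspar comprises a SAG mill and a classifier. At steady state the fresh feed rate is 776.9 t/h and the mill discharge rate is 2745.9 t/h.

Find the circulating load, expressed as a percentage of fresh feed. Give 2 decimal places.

CL = 253.44 %

Steady state: M = F + R.
R = M − F = 2745.9 − 776.9 = 1969.0 t/h
CL = 100·R/F = 100·1969.0/776.9 = 253.44 %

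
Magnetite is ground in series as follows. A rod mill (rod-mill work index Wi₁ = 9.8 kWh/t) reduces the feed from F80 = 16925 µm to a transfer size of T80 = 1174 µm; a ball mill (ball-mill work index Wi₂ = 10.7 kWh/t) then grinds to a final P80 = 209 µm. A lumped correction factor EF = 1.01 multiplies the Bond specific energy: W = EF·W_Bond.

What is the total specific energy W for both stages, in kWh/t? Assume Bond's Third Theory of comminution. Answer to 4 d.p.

W = 10 Wi (P80^-0.5 − F80^-0.5)
Stage 1 (16925→1174 µm, Wi₁=9.8): W₁ = 10·9.8·(0.029185 − 0.007687) = 2.1069 kWh/t
Stage 2 (1174→209 µm, Wi₂=10.7): W₂ = 10·10.7·(0.069171 − 0.029185) = 4.2785 kWh/t
W = W₁ + W₂ = 2.1069 + 4.2785 = 6.3854 kWh/t
W_actual = 1.01 × 6.3854 = 6.4492 kWh/t

W = 6.4492 kWh/t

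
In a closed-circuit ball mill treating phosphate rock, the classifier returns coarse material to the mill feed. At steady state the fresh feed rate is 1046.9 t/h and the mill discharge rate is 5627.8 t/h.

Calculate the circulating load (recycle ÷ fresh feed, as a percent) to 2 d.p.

M = F + R at steady state, so:
R = M − F = 5627.8 − 1046.9 = 4580.9 t/h
CL = 100·R/F = 100·4580.9/1046.9 = 437.57 %

CL = 437.57 %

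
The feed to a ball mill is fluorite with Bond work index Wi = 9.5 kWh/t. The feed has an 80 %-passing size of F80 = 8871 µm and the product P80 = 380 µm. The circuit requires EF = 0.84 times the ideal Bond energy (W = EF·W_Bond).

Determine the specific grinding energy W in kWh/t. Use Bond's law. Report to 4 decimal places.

W = 3.2464 kWh/t

W = 10·Wi·[P80^(−½) − F80^(−½)]
1/√380 = 0.051299;  1/√8871 = 0.010617
W = 10·9.5·(0.051299 − 0.010617) = 3.8648 kWh/t
W_actual = 0.84 × 3.8648 = 3.2464 kWh/t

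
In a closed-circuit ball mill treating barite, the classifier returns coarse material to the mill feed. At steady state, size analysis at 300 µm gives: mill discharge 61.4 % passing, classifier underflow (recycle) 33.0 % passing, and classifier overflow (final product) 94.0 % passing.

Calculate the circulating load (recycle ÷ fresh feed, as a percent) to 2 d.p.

Balance %-passing 300 µm (r = R/F):
r = (o − d)/(d − u)
r = (94.0 − 61.4)/(61.4 − 33.0) = 32.6/28.4 = 1.1479
CL = 100·r = 114.79 %

CL = 114.79 %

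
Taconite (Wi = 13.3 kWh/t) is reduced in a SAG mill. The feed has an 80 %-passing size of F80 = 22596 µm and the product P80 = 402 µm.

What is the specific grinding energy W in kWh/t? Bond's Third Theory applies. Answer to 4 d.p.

W = 5.7487 kWh/t

W = 10 Wi / √P80 − 10 Wi / √F80
1/√402 = 0.049875;  1/√22596 = 0.006652
W = 10·13.3·(0.049875 − 0.006652) = 5.7487 kWh/t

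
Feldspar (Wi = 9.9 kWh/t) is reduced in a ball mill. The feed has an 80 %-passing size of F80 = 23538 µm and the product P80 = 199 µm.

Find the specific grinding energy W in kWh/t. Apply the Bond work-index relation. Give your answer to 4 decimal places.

W = 6.3726 kWh/t

W_Bond = 10·Wi·(1/√P₈₀ − 1/√F₈₀)
1/√199 = 0.070888;  1/√23538 = 0.006518
W = 10·9.9·(0.070888 − 0.006518) = 6.3726 kWh/t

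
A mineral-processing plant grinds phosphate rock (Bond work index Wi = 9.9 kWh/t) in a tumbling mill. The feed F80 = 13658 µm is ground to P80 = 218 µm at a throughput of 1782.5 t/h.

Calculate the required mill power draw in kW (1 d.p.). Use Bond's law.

W = 10 Wi (P80^-0.5 − F80^-0.5)
W = 10·9.9·(1/√218 − 1/√13658) = 10·9.9·(0.059172) = 5.8580 kWh/t
Power = W × throughput = 5.8580 kWh/t × 1782.5 t/h = 10441.9 kW

P = 10441.9 kW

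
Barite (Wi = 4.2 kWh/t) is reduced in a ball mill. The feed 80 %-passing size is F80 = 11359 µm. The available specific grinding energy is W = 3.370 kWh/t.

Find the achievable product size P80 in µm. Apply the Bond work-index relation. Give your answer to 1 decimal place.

W = 10 Wi / √P80 − 10 Wi / √F80
⇒ 1/√P80 = W/(10·Wi) + 1/√F80
  = 3.3700/(10·4.2) + 1/√11359 = 0.080238 + 0.009383 = 0.089621
P80 = (1/0.089621)² = 11.1581² = 124.50 µm

P80 = 124.5 µm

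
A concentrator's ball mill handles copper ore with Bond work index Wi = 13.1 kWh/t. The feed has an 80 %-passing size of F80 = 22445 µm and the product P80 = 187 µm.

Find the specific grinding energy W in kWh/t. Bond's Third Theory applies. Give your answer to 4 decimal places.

W = 10 Wi (1/√P80 − 1/√F80)  [Bond]
1/√187 = 0.073127;  1/√22445 = 0.006675
W = 10·13.1·(0.073127 − 0.006675) = 8.7053 kWh/t

W = 8.7053 kWh/t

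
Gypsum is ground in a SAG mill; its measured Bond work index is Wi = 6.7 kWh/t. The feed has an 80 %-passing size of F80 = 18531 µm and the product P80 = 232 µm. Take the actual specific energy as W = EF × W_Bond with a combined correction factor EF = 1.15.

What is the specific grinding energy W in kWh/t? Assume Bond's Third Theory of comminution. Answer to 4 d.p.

W = 4.4926 kWh/t

Bond: W = 10·Wi·(1/√P80 − 1/√F80)
1/√232 = 0.065653;  1/√18531 = 0.007346
W = 10·6.7·(0.065653 − 0.007346) = 3.9066 kWh/t
Corrected W = EF·W_Bond = 1.15·3.9066 = 4.4926 kWh/t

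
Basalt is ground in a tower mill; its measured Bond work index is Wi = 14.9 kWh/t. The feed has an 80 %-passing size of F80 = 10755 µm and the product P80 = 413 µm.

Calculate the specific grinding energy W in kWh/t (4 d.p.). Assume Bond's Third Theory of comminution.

W = 5.8951 kWh/t

W = 10·Wi·(P80^(-½) − F80^(-½))
1/√413 = 0.049207;  1/√10755 = 0.009643
W = 10·14.9·(0.049207 − 0.009643) = 5.8951 kWh/t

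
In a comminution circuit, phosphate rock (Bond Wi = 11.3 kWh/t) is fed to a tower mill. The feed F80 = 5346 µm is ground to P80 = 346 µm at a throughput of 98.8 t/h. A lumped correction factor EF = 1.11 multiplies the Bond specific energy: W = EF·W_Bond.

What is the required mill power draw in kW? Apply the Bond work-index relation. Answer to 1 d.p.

P = 496.7 kW

W = 10·Wi·(P80^(-½) − F80^(-½))
W = 10·11.3·(1/√346 − 1/√5346) = 10·11.3·(0.040084) = 4.5294 kWh/t
W_actual = 1.11 × 4.5294 = 5.0277 kWh/t
Mill draw = 5.0277 × 98.8 = 496.7 kW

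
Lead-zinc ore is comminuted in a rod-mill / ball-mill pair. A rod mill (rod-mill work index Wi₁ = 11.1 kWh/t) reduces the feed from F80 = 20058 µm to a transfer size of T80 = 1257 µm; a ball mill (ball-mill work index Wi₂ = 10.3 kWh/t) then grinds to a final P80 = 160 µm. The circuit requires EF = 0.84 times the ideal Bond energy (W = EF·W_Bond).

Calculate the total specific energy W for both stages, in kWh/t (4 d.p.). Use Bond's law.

W = 10 Wi / √P80 − 10 Wi / √F80
Stage 1 (20058→1257 µm, Wi₁=11.1): W₁ = 10·11.1·(0.028205 − 0.007061) = 2.3470 kWh/t
Stage 2 (1257→160 µm, Wi₂=10.3): W₂ = 10·10.3·(0.079057 − 0.028205) = 5.2377 kWh/t
W = W₁ + W₂ = 2.3470 + 5.2377 = 7.5848 kWh/t
Apply correction: 7.5848 × 0.84 = 6.3712 kWh/t

W = 6.3712 kWh/t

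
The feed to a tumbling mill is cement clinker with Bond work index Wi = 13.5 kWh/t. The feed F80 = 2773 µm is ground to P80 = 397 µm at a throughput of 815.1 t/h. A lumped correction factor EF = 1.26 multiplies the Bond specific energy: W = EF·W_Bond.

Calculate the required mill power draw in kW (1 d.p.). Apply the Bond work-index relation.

P = 4325.6 kW

Bond: W = 10·Wi·(1/√P80 − 1/√F80)
W = 10·13.5·(1/√397 − 1/√2773) = 10·13.5·(0.031199) = 4.2118 kWh/t
With EF = 1.26: W = 4.2118·1.26 = 5.3069 kWh/t
Mill draw = 5.3069 × 815.1 = 4325.6 kW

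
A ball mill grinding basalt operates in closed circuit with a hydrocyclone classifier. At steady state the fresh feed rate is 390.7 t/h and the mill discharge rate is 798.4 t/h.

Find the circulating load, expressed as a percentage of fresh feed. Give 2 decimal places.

CL = 104.35 %

M = F + R at steady state, so:
R = M − F = 798.4 − 390.7 = 407.7 t/h
CL = 100·R/F = 100·407.7/390.7 = 104.35 %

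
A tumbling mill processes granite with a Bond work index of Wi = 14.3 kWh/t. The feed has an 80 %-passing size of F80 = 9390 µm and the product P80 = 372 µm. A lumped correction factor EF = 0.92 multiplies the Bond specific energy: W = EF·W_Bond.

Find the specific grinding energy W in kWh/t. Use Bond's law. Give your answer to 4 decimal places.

W = 5.4634 kWh/t

W = 10 Wi / √P80 − 10 Wi / √F80
1/√372 = 0.051848;  1/√9390 = 0.010320
W = 10·14.3·(0.051848 − 0.010320) = 5.9385 kWh/t
Apply correction: 5.9385 × 0.92 = 5.4634 kWh/t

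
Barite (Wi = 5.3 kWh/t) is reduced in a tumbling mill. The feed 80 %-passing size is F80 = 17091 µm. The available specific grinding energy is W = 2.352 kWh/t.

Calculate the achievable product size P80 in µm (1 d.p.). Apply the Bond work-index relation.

P80 = 369.4 µm

W = 10 Wi (P80^-0.5 − F80^-0.5)
⇒ 1/√P80 = W/(10 Wi) + 1/√F80
  = 2.3520/(10·5.3) + 1/√17091 = 0.044377 + 0.007649 = 0.052027
P80 = (1/0.052027)² = 19.2210² = 369.44 µm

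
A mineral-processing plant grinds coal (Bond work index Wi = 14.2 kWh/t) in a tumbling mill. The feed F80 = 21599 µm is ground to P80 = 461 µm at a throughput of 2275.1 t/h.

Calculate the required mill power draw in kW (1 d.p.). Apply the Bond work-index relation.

W = 10 Wi (P80^-0.5 − F80^-0.5)
W = 10·14.2·(1/√461 − 1/√21599) = 10·14.2·(0.039770) = 5.6474 kWh/t
Mill draw = 5.6474 × 2275.1 = 12848.4 kW

P = 12848.4 kW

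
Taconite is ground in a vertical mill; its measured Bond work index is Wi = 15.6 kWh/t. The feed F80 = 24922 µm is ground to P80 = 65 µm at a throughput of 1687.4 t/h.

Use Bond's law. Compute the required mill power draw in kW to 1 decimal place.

P = 30982.8 kW

W = 10 Wi / √P80 − 10 Wi / √F80
W = 10·15.6·(1/√65 − 1/√24922) = 10·15.6·(0.117700) = 18.3612 kWh/t
P = W·T = 18.3612·1687.4 = 30982.8 kW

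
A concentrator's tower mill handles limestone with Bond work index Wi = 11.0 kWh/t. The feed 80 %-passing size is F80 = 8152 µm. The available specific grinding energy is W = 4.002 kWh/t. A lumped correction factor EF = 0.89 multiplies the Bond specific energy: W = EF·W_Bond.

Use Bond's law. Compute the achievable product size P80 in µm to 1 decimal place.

P80 = 370.5 µm

W = 10·Wi·[P80^(−½) − F80^(−½)]
W_Bond = W / EF = 4.002 / 0.89 = 4.4966 kWh/t
P80^(−½) = W_Bond/(10 Wi) + F80^(−½)
  = 4.4966/(10·11.0) + 1/√8152 = 0.040878 + 0.011076 = 0.051954
P80 = (1/0.051954)² = 19.2478² = 370.48 µm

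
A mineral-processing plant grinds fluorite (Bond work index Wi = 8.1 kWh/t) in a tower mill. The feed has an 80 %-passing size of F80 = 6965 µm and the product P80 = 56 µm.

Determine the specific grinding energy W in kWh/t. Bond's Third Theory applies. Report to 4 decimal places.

W = 9.8535 kWh/t

W = 10 Wi / √P80 − 10 Wi / √F80
1/√56 = 0.133631;  1/√6965 = 0.011982
W = 10·8.1·(0.133631 − 0.011982) = 9.8535 kWh/t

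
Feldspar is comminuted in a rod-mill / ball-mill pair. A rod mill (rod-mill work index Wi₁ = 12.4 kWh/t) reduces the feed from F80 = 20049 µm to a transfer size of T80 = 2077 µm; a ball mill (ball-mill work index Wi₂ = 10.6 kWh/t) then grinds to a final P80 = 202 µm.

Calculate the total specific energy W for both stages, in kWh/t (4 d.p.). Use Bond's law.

W = 10 Wi / √P80 − 10 Wi / √F80
Stage 1 (20049→2077 µm, Wi₁=12.4): W₁ = 10·12.4·(0.021942 − 0.007062) = 1.8451 kWh/t
Stage 2 (2077→202 µm, Wi₂=10.6): W₂ = 10·10.6·(0.070360 − 0.021942) = 5.1323 kWh/t
W = W₁ + W₂ = 1.8451 + 5.1323 = 6.9774 kWh/t

W = 6.9774 kWh/t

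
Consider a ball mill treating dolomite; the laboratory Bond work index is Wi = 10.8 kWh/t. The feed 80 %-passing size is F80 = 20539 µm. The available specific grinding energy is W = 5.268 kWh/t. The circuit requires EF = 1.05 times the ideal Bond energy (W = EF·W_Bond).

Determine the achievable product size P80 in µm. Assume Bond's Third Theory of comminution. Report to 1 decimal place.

P80 = 350.3 µm

W = 10·Wi·(P80^(-½) − F80^(-½))
W_Bond = W / EF = 5.268 / 1.05 = 5.0171 kWh/t
⇒ 1/√P80 = W_Bond/(10·Wi) + 1/√F80
  = 5.0171/(10·10.8) + 1/√20539 = 0.046455 + 0.006978 = 0.053433
P80 = (1/0.053433)² = 18.7151² = 350.26 µm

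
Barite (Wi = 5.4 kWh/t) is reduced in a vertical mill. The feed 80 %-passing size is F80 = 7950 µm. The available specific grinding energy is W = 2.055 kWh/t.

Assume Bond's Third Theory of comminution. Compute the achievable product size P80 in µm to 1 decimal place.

P80 = 411.9 µm

W_Bond = 10·Wi·(1/√P₈₀ − 1/√F₈₀)
⇒ 1/√P80 = W/(10·Wi) + 1/√F80
  = 2.0550/(10·5.4) + 1/√7950 = 0.038056 + 0.011215 = 0.049271
P80 = (1/0.049271)² = 20.2959² = 411.92 µm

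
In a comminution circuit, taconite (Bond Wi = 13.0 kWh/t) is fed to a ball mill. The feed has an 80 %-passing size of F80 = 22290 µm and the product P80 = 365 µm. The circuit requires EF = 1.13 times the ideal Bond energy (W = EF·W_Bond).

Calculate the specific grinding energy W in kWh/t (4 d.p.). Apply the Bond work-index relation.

W = 10 Wi (1/√P80 − 1/√F80)  [Bond]
1/√365 = 0.052342;  1/√22290 = 0.006698
W = 10·13.0·(0.052342 − 0.006698) = 5.9338 kWh/t
Corrected W = EF·W_Bond = 1.13·5.9338 = 6.7052 kWh/t

W = 6.7052 kWh/t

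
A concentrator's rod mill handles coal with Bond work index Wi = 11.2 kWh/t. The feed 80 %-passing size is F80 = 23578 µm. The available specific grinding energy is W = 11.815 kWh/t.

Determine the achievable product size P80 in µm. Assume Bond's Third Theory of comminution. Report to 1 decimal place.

W = 10 Wi (1/√P80 − 1/√F80)  [Bond]
⇒ 1/√P80 = W/(10·Wi) + 1/√F80
  = 11.8150/(10·11.2) + 1/√23578 = 0.105491 + 0.006512 = 0.112004
P80 = (1/0.112004)² = 8.9283² = 79.71 µm

P80 = 79.7 µm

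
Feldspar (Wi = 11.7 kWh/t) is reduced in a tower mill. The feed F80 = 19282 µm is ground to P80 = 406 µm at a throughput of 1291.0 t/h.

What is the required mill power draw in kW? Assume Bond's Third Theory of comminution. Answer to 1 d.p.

P = 6408.6 kW

W = 10 Wi / √P80 − 10 Wi / √F80
W = 10·11.7·(1/√406 − 1/√19282) = 10·11.7·(0.042428) = 4.9640 kWh/t
Power = W × throughput = 4.9640 kWh/t × 1291.0 t/h = 6408.6 kW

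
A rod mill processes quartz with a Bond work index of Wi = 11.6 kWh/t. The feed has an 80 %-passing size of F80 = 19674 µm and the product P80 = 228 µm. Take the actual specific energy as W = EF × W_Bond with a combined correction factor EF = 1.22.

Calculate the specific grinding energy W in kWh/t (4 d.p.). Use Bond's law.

W = 8.3634 kWh/t

W = 10 Wi / √P80 − 10 Wi / √F80
1/√228 = 0.066227;  1/√19674 = 0.007129
W = 10·11.6·(0.066227 − 0.007129) = 6.8553 kWh/t
With EF = 1.22: W = 6.8553·1.22 = 8.3634 kWh/t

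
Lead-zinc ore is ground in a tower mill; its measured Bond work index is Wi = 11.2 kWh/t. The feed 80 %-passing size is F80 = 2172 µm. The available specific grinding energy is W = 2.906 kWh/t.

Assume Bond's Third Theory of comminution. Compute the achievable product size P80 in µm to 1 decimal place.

P80 = 445.0 µm

W = 10 Wi (1/√P80 − 1/√F80)  [Bond]
⇒ 1/√P80 = W/(10·Wi) + 1/√F80
  = 2.9060/(10·11.2) + 1/√2172 = 0.025946 + 0.021457 = 0.047403
P80 = (1/0.047403)² = 21.0955² = 445.02 µm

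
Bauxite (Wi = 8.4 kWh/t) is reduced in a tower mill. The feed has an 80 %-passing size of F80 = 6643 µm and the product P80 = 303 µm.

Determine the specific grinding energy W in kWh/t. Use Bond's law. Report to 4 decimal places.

W = 10·Wi·(P80^(-½) − F80^(-½))
1/√303 = 0.057448;  1/√6643 = 0.012269
W = 10·8.4·(0.057448 − 0.012269) = 3.7951 kWh/t

W = 3.7951 kWh/t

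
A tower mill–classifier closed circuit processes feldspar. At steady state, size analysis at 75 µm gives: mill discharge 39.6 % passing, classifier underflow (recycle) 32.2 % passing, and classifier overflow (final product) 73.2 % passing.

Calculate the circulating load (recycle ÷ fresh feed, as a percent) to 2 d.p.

Classifier node, passing 75 µm:
Fd + Rd = Ru + Fo ⇒ R/F = (o−d)/(d−u)
r = (73.2 − 39.6)/(39.6 − 32.2) = 33.6/7.4 = 4.5405
CL = 100·r = 454.05 %

CL = 454.05 %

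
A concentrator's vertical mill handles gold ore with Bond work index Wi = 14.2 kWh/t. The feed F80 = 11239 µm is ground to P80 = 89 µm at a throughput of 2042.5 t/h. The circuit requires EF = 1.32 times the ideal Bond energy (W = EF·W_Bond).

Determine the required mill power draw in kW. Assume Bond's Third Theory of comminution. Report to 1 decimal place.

P = 36970.3 kW

W_Bond = 10·Wi·(1/√P₈₀ − 1/√F₈₀)
W = 10·14.2·(1/√89 − 1/√11239) = 10·14.2·(0.096567) = 13.7125 kWh/t
W_actual = 1.32 × 13.7125 = 18.1005 kWh/t
Power = W × throughput = 18.1005 kWh/t × 2042.5 t/h = 36970.3 kW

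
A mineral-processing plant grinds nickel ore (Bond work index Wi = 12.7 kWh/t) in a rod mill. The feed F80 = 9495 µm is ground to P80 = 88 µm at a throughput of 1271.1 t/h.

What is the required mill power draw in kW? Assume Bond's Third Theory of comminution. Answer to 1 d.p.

W = 10 Wi / √P80 − 10 Wi / √F80
W = 10·12.7·(1/√88 − 1/√9495) = 10·12.7·(0.096338) = 12.2349 kWh/t
Mill draw = 12.2349 × 1271.1 = 15551.8 kW

P = 15551.8 kW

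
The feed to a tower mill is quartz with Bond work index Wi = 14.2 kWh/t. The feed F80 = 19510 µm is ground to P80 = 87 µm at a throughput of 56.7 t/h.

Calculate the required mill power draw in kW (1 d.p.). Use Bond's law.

P = 805.6 kW

W = 10 Wi (P80^-0.5 − F80^-0.5)
W = 10·14.2·(1/√87 − 1/√19510) = 10·14.2·(0.100052) = 14.2074 kWh/t
Mill draw = 14.2074 × 56.7 = 805.6 kW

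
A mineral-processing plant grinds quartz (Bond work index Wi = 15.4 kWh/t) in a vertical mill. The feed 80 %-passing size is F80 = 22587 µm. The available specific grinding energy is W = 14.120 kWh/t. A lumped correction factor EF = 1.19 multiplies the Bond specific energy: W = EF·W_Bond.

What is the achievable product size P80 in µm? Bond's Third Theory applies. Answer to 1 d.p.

P80 = 142.7 µm

W = 10 Wi / √P80 − 10 Wi / √F80
W_Bond = W / EF = 14.120 / 1.19 = 11.8655 kWh/t
P80^-0.5 = F80^-0.5 + W_Bond/(10 Wi)
  = 11.8655/(10·15.4) + 1/√22587 = 0.077049 + 0.006654 = 0.083703
P80 = (1/0.083703)² = 11.9470² = 142.73 µm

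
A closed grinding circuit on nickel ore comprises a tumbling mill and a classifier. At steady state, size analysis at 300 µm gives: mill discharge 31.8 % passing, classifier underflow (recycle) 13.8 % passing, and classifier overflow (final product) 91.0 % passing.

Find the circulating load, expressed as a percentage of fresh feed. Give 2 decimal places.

Classifier node, passing 300 µm:
d + r·d = r·u + o → r(d−u) = o−d
r = (91.0 − 31.8)/(31.8 − 13.8) = 59.2/18.0 = 3.2889
CL = 100·r = 328.89 %

CL = 328.89 %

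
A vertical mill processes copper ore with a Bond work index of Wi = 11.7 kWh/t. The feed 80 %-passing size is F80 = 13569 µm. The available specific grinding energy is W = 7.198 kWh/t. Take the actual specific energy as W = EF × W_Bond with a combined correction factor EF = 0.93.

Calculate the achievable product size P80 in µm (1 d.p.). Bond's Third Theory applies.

P80 = 179.0 µm

W = 10 Wi (P80^-0.5 − F80^-0.5)
W_Bond = W / EF = 7.198 / 0.93 = 7.7398 kWh/t
P80^(−½) = W_Bond/(10 Wi) + F80^(−½)
  = 7.7398/(10·11.7) + 1/√13569 = 0.066152 + 0.008585 = 0.074737
P80 = (1/0.074737)² = 13.3803² = 179.03 µm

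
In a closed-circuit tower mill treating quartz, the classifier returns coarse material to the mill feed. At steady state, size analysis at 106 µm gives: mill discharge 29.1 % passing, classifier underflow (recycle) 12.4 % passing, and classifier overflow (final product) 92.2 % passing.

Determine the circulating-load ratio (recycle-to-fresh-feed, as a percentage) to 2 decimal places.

Classifier node, passing 106 µm:
(1+r)·d = r·u + o ⇒ r = (o−d)/(d−u)
r = (92.2 − 29.1)/(29.1 − 12.4) = 63.1/16.7 = 3.7784
CL = 100·r = 377.84 %

CL = 377.84 %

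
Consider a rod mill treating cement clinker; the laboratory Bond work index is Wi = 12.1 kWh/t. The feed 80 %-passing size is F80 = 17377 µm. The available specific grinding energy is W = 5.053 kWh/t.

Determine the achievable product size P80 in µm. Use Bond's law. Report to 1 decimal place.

P80 = 410.7 µm

W = 10 Wi / √P80 − 10 Wi / √F80
P80^(−½) = W/(10 Wi) + F80^(−½)
  = 5.0530/(10·12.1) + 1/√17377 = 0.041760 + 0.007586 = 0.049346
P80 = (1/0.049346)² = 20.2649² = 410.67 µm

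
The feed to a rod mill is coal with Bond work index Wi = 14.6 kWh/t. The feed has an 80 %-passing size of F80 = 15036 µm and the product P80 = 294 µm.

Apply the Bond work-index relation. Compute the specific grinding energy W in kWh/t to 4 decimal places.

W_Bond = 10·Wi·(1/√P₈₀ − 1/√F₈₀)
1/√294 = 0.058321;  1/√15036 = 0.008155
W = 10·14.6·(0.058321 − 0.008155) = 7.3242 kWh/t

W = 7.3242 kWh/t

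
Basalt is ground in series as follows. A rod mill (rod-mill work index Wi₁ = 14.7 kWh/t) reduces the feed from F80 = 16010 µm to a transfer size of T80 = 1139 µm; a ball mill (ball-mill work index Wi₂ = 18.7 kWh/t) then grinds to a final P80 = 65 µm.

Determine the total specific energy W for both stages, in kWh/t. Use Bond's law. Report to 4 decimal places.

W = 10 Wi / √P80 − 10 Wi / √F80
Stage 1 (16010→1139 µm, Wi₁=14.7): W₁ = 10·14.7·(0.029630 − 0.007903) = 3.1939 kWh/t
Stage 2 (1139→65 µm, Wi₂=18.7): W₂ = 10·18.7·(0.124035 − 0.029630) = 17.6536 kWh/t
W = W₁ + W₂ = 3.1939 + 17.6536 = 20.8475 kWh/t

W = 20.8475 kWh/t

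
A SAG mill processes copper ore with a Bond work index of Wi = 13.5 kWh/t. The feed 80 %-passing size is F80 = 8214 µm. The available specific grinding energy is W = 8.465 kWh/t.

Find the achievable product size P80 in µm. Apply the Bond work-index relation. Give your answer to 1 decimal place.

W = 10·Wi·[P80^(−½) − F80^(−½)]
⇒ 1/√P80 = W/(10·Wi) + 1/√F80
  = 8.4650/(10·13.5) + 1/√8214 = 0.062704 + 0.011034 = 0.073737
P80 = (1/0.073737)² = 13.5616² = 183.92 µm

P80 = 183.9 µm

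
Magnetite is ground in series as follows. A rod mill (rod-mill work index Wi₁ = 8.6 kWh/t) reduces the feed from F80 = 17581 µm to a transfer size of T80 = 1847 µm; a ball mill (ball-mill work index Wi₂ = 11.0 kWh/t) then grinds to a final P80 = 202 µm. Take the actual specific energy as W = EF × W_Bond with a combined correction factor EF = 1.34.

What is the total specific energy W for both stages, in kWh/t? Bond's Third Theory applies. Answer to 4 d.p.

W = 10·Wi·(P80^(-½) − F80^(-½))
Stage 1 (17581→1847 µm, Wi₁=8.6): W₁ = 10·8.6·(0.023268 − 0.007542) = 1.3525 kWh/t
Stage 2 (1847→202 µm, Wi₂=11.0): W₂ = 10·11.0·(0.070360 − 0.023268) = 5.1800 kWh/t
W = W₁ + W₂ = 1.3525 + 5.1800 = 6.5325 kWh/t
With EF = 1.34: W = 6.5325·1.34 = 8.7536 kWh/t

W = 8.7536 kWh/t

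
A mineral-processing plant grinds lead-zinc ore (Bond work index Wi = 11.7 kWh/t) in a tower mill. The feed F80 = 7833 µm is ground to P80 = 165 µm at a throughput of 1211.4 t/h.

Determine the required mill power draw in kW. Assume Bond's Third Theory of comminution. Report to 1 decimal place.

P = 9432.5 kW

Bond: W = 10·Wi·(1/√P80 − 1/√F80)
W = 10·11.7·(1/√165 − 1/√7833) = 10·11.7·(0.066551) = 7.7865 kWh/t
P_mill = W·ṁ = 7.7865·1211.4 = 9432.5 kW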